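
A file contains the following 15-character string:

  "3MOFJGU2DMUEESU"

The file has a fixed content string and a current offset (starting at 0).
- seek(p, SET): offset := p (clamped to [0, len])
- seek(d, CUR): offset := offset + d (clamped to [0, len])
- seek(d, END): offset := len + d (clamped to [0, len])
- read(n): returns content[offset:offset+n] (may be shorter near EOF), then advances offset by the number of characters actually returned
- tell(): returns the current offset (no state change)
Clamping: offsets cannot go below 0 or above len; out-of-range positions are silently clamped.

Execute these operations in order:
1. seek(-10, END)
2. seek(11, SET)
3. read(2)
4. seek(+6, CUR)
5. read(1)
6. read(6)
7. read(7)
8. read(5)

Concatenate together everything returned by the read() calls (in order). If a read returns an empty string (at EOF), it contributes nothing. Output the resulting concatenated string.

After 1 (seek(-10, END)): offset=5
After 2 (seek(11, SET)): offset=11
After 3 (read(2)): returned 'EE', offset=13
After 4 (seek(+6, CUR)): offset=15
After 5 (read(1)): returned '', offset=15
After 6 (read(6)): returned '', offset=15
After 7 (read(7)): returned '', offset=15
After 8 (read(5)): returned '', offset=15

Answer: EE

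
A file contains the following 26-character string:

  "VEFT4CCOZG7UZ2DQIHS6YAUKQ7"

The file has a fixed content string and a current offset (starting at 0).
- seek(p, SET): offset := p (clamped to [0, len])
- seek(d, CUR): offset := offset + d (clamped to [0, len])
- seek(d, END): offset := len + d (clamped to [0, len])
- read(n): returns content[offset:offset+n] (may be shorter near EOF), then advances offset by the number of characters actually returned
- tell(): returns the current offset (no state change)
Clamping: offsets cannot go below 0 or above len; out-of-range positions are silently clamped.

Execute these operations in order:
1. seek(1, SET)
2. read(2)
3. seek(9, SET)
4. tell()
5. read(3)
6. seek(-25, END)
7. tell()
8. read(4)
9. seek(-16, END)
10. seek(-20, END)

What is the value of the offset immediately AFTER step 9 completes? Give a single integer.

Answer: 10

Derivation:
After 1 (seek(1, SET)): offset=1
After 2 (read(2)): returned 'EF', offset=3
After 3 (seek(9, SET)): offset=9
After 4 (tell()): offset=9
After 5 (read(3)): returned 'G7U', offset=12
After 6 (seek(-25, END)): offset=1
After 7 (tell()): offset=1
After 8 (read(4)): returned 'EFT4', offset=5
After 9 (seek(-16, END)): offset=10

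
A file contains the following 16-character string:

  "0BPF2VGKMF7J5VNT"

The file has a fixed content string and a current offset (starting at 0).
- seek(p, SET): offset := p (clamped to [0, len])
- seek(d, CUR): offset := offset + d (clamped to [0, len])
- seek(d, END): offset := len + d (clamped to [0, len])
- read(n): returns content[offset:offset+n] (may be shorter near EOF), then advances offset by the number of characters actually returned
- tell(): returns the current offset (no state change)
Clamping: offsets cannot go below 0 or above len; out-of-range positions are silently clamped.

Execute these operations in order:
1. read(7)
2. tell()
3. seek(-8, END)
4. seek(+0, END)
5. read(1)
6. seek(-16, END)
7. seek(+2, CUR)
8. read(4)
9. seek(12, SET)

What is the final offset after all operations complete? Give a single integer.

After 1 (read(7)): returned '0BPF2VG', offset=7
After 2 (tell()): offset=7
After 3 (seek(-8, END)): offset=8
After 4 (seek(+0, END)): offset=16
After 5 (read(1)): returned '', offset=16
After 6 (seek(-16, END)): offset=0
After 7 (seek(+2, CUR)): offset=2
After 8 (read(4)): returned 'PF2V', offset=6
After 9 (seek(12, SET)): offset=12

Answer: 12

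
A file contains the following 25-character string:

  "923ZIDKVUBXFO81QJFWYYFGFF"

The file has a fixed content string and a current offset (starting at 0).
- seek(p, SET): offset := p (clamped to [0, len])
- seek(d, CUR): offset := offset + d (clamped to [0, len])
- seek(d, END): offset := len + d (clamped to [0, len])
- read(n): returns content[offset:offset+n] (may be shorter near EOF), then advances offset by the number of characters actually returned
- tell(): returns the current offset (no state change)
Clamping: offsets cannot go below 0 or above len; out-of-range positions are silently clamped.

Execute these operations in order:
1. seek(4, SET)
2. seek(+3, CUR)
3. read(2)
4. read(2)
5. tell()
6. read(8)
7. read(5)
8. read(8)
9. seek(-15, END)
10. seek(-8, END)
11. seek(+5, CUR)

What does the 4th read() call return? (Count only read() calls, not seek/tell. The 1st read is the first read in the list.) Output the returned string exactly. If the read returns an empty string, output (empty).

Answer: YYFGF

Derivation:
After 1 (seek(4, SET)): offset=4
After 2 (seek(+3, CUR)): offset=7
After 3 (read(2)): returned 'VU', offset=9
After 4 (read(2)): returned 'BX', offset=11
After 5 (tell()): offset=11
After 6 (read(8)): returned 'FO81QJFW', offset=19
After 7 (read(5)): returned 'YYFGF', offset=24
After 8 (read(8)): returned 'F', offset=25
After 9 (seek(-15, END)): offset=10
After 10 (seek(-8, END)): offset=17
After 11 (seek(+5, CUR)): offset=22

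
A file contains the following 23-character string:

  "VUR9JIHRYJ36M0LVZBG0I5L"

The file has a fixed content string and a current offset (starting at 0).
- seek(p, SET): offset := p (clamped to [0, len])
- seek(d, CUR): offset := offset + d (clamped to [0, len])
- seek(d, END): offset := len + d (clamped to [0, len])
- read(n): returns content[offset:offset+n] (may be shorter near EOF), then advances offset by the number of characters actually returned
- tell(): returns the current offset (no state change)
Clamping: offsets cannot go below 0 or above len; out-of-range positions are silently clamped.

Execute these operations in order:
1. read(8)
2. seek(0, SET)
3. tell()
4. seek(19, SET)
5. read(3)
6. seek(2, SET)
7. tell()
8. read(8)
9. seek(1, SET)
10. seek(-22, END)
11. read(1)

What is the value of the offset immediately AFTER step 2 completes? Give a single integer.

Answer: 0

Derivation:
After 1 (read(8)): returned 'VUR9JIHR', offset=8
After 2 (seek(0, SET)): offset=0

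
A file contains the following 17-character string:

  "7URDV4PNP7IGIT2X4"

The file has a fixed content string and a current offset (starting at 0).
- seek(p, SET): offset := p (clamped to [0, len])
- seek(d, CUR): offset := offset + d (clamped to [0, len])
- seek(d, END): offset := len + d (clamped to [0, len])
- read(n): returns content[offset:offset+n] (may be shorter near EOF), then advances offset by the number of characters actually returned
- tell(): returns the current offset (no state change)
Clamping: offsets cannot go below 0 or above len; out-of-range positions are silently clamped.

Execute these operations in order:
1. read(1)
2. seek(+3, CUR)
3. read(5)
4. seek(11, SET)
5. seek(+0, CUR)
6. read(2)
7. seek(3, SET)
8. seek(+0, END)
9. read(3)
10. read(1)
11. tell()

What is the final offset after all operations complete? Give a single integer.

After 1 (read(1)): returned '7', offset=1
After 2 (seek(+3, CUR)): offset=4
After 3 (read(5)): returned 'V4PNP', offset=9
After 4 (seek(11, SET)): offset=11
After 5 (seek(+0, CUR)): offset=11
After 6 (read(2)): returned 'GI', offset=13
After 7 (seek(3, SET)): offset=3
After 8 (seek(+0, END)): offset=17
After 9 (read(3)): returned '', offset=17
After 10 (read(1)): returned '', offset=17
After 11 (tell()): offset=17

Answer: 17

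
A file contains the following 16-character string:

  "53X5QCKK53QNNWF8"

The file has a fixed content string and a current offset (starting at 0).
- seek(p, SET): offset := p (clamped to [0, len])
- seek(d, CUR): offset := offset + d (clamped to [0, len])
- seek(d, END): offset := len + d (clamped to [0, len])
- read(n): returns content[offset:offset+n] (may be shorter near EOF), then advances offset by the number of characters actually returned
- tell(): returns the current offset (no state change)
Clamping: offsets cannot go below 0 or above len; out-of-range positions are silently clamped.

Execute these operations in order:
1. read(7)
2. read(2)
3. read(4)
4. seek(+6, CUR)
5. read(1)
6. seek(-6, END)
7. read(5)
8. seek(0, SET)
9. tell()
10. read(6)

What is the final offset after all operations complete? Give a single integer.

Answer: 6

Derivation:
After 1 (read(7)): returned '53X5QCK', offset=7
After 2 (read(2)): returned 'K5', offset=9
After 3 (read(4)): returned '3QNN', offset=13
After 4 (seek(+6, CUR)): offset=16
After 5 (read(1)): returned '', offset=16
After 6 (seek(-6, END)): offset=10
After 7 (read(5)): returned 'QNNWF', offset=15
After 8 (seek(0, SET)): offset=0
After 9 (tell()): offset=0
After 10 (read(6)): returned '53X5QC', offset=6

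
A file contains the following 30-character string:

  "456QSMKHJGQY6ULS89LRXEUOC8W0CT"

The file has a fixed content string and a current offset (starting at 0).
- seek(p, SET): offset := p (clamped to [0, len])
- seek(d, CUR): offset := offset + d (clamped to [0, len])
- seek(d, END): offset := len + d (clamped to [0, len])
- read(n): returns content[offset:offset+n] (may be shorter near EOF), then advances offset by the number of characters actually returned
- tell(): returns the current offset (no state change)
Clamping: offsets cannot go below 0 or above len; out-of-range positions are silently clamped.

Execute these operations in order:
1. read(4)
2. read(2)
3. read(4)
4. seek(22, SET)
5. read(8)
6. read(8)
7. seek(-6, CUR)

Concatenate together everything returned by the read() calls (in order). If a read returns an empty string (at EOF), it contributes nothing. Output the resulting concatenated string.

Answer: 456QSMKHJGUOC8W0CT

Derivation:
After 1 (read(4)): returned '456Q', offset=4
After 2 (read(2)): returned 'SM', offset=6
After 3 (read(4)): returned 'KHJG', offset=10
After 4 (seek(22, SET)): offset=22
After 5 (read(8)): returned 'UOC8W0CT', offset=30
After 6 (read(8)): returned '', offset=30
After 7 (seek(-6, CUR)): offset=24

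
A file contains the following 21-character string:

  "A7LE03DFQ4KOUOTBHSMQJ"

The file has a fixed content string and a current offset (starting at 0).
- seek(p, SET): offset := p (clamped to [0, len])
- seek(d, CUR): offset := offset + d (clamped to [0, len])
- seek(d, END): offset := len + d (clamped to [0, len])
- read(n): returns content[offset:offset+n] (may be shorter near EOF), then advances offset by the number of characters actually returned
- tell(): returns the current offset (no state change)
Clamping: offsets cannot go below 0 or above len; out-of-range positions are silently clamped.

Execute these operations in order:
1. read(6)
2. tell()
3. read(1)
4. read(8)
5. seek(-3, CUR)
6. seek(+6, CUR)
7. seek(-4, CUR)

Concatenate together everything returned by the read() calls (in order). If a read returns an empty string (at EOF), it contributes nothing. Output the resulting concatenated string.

Answer: A7LE03DFQ4KOUOT

Derivation:
After 1 (read(6)): returned 'A7LE03', offset=6
After 2 (tell()): offset=6
After 3 (read(1)): returned 'D', offset=7
After 4 (read(8)): returned 'FQ4KOUOT', offset=15
After 5 (seek(-3, CUR)): offset=12
After 6 (seek(+6, CUR)): offset=18
After 7 (seek(-4, CUR)): offset=14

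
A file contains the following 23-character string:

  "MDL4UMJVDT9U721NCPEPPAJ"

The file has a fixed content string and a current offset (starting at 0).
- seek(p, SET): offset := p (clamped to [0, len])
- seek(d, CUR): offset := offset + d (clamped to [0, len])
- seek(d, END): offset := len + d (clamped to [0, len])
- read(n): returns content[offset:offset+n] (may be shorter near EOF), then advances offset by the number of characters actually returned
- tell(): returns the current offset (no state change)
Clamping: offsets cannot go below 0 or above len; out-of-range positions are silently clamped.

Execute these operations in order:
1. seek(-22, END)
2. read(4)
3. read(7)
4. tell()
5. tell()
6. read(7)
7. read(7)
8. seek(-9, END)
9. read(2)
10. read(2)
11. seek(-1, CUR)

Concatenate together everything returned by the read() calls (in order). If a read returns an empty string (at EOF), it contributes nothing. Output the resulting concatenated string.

Answer: DL4UMJVDT9U721NCPEPPAJ1NCP

Derivation:
After 1 (seek(-22, END)): offset=1
After 2 (read(4)): returned 'DL4U', offset=5
After 3 (read(7)): returned 'MJVDT9U', offset=12
After 4 (tell()): offset=12
After 5 (tell()): offset=12
After 6 (read(7)): returned '721NCPE', offset=19
After 7 (read(7)): returned 'PPAJ', offset=23
After 8 (seek(-9, END)): offset=14
After 9 (read(2)): returned '1N', offset=16
After 10 (read(2)): returned 'CP', offset=18
After 11 (seek(-1, CUR)): offset=17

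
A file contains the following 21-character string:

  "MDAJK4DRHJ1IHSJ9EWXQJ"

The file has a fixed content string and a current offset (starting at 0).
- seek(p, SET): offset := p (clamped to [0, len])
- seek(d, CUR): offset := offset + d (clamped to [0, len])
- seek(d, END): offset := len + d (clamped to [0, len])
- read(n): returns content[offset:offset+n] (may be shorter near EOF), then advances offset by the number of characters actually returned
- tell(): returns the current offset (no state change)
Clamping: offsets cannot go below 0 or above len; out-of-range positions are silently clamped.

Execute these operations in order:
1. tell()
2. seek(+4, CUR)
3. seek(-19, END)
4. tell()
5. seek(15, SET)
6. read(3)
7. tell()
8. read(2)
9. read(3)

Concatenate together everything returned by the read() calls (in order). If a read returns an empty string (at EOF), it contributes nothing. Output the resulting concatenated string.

Answer: 9EWXQJ

Derivation:
After 1 (tell()): offset=0
After 2 (seek(+4, CUR)): offset=4
After 3 (seek(-19, END)): offset=2
After 4 (tell()): offset=2
After 5 (seek(15, SET)): offset=15
After 6 (read(3)): returned '9EW', offset=18
After 7 (tell()): offset=18
After 8 (read(2)): returned 'XQ', offset=20
After 9 (read(3)): returned 'J', offset=21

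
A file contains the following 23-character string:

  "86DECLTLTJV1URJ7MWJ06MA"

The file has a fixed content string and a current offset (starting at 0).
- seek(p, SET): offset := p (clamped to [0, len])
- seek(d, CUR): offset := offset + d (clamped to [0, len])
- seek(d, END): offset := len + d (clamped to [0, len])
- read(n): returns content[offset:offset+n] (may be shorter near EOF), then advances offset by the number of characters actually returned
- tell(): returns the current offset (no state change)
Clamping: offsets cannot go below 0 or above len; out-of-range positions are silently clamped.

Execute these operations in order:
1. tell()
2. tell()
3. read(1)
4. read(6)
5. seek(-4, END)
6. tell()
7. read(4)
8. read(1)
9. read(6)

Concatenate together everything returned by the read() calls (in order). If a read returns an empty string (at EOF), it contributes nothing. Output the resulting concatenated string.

After 1 (tell()): offset=0
After 2 (tell()): offset=0
After 3 (read(1)): returned '8', offset=1
After 4 (read(6)): returned '6DECLT', offset=7
After 5 (seek(-4, END)): offset=19
After 6 (tell()): offset=19
After 7 (read(4)): returned '06MA', offset=23
After 8 (read(1)): returned '', offset=23
After 9 (read(6)): returned '', offset=23

Answer: 86DECLT06MA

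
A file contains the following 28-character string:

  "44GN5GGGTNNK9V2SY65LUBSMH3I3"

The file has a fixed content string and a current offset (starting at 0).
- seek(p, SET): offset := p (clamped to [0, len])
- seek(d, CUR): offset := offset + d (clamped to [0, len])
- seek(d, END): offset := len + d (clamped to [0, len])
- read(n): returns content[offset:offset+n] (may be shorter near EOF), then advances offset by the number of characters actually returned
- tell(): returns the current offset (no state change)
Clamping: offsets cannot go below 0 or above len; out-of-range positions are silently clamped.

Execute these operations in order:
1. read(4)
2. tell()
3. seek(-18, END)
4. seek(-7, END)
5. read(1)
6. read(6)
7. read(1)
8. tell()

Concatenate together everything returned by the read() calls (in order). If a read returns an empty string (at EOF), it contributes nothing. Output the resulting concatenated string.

Answer: 44GNBSMH3I3

Derivation:
After 1 (read(4)): returned '44GN', offset=4
After 2 (tell()): offset=4
After 3 (seek(-18, END)): offset=10
After 4 (seek(-7, END)): offset=21
After 5 (read(1)): returned 'B', offset=22
After 6 (read(6)): returned 'SMH3I3', offset=28
After 7 (read(1)): returned '', offset=28
After 8 (tell()): offset=28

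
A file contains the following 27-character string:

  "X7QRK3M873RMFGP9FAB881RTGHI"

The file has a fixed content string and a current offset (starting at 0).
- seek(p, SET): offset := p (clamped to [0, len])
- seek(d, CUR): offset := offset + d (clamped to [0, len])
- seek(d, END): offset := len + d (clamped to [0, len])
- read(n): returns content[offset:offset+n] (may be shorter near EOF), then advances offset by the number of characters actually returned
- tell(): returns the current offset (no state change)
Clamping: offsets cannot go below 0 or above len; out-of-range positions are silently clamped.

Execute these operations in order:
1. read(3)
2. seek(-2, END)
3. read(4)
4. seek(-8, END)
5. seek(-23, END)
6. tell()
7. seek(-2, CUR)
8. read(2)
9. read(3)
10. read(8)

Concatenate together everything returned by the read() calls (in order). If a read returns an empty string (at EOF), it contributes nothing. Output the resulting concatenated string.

After 1 (read(3)): returned 'X7Q', offset=3
After 2 (seek(-2, END)): offset=25
After 3 (read(4)): returned 'HI', offset=27
After 4 (seek(-8, END)): offset=19
After 5 (seek(-23, END)): offset=4
After 6 (tell()): offset=4
After 7 (seek(-2, CUR)): offset=2
After 8 (read(2)): returned 'QR', offset=4
After 9 (read(3)): returned 'K3M', offset=7
After 10 (read(8)): returned '873RMFGP', offset=15

Answer: X7QHIQRK3M873RMFGP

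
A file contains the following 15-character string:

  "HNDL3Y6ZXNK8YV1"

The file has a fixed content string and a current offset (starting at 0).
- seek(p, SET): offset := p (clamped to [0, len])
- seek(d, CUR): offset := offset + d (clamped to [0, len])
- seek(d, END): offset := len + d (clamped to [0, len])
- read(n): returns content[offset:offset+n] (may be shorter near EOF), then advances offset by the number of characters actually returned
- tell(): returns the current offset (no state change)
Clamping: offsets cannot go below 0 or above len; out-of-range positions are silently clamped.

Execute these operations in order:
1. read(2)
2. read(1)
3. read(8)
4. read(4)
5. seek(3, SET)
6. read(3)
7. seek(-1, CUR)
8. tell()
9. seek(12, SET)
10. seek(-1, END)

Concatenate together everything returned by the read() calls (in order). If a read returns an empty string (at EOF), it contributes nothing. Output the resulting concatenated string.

After 1 (read(2)): returned 'HN', offset=2
After 2 (read(1)): returned 'D', offset=3
After 3 (read(8)): returned 'L3Y6ZXNK', offset=11
After 4 (read(4)): returned '8YV1', offset=15
After 5 (seek(3, SET)): offset=3
After 6 (read(3)): returned 'L3Y', offset=6
After 7 (seek(-1, CUR)): offset=5
After 8 (tell()): offset=5
After 9 (seek(12, SET)): offset=12
After 10 (seek(-1, END)): offset=14

Answer: HNDL3Y6ZXNK8YV1L3Y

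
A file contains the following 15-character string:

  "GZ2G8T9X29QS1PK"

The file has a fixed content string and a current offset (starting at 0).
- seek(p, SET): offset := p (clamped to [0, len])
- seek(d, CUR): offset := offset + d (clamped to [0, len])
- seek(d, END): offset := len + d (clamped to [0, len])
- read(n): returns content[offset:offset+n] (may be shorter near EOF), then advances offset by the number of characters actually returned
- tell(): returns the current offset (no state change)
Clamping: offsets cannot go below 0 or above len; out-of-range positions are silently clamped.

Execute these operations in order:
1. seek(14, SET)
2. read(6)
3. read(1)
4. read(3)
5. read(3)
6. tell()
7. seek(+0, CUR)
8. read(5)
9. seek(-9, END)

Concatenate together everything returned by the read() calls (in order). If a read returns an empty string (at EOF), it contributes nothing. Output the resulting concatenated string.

After 1 (seek(14, SET)): offset=14
After 2 (read(6)): returned 'K', offset=15
After 3 (read(1)): returned '', offset=15
After 4 (read(3)): returned '', offset=15
After 5 (read(3)): returned '', offset=15
After 6 (tell()): offset=15
After 7 (seek(+0, CUR)): offset=15
After 8 (read(5)): returned '', offset=15
After 9 (seek(-9, END)): offset=6

Answer: K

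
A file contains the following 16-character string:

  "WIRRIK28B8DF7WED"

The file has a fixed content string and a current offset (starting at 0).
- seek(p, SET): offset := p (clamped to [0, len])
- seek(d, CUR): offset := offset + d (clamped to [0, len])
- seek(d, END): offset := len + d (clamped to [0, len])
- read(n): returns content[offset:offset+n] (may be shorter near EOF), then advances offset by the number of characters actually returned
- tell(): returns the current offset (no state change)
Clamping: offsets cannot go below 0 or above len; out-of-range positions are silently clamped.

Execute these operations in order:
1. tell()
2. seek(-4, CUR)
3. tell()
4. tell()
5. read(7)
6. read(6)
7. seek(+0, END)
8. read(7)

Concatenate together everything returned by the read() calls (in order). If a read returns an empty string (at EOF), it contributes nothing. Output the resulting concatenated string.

After 1 (tell()): offset=0
After 2 (seek(-4, CUR)): offset=0
After 3 (tell()): offset=0
After 4 (tell()): offset=0
After 5 (read(7)): returned 'WIRRIK2', offset=7
After 6 (read(6)): returned '8B8DF7', offset=13
After 7 (seek(+0, END)): offset=16
After 8 (read(7)): returned '', offset=16

Answer: WIRRIK28B8DF7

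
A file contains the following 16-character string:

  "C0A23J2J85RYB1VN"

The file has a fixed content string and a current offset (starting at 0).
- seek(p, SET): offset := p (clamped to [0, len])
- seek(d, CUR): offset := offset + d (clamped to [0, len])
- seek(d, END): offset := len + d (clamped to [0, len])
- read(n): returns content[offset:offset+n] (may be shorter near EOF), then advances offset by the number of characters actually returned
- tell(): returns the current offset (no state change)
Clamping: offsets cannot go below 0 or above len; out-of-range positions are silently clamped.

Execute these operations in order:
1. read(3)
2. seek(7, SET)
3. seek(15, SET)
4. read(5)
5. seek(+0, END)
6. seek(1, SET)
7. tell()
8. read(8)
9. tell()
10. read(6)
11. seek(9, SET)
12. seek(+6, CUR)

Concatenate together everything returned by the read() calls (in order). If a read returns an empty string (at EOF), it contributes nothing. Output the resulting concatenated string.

Answer: C0AN0A23J2J85RYB1V

Derivation:
After 1 (read(3)): returned 'C0A', offset=3
After 2 (seek(7, SET)): offset=7
After 3 (seek(15, SET)): offset=15
After 4 (read(5)): returned 'N', offset=16
After 5 (seek(+0, END)): offset=16
After 6 (seek(1, SET)): offset=1
After 7 (tell()): offset=1
After 8 (read(8)): returned '0A23J2J8', offset=9
After 9 (tell()): offset=9
After 10 (read(6)): returned '5RYB1V', offset=15
After 11 (seek(9, SET)): offset=9
After 12 (seek(+6, CUR)): offset=15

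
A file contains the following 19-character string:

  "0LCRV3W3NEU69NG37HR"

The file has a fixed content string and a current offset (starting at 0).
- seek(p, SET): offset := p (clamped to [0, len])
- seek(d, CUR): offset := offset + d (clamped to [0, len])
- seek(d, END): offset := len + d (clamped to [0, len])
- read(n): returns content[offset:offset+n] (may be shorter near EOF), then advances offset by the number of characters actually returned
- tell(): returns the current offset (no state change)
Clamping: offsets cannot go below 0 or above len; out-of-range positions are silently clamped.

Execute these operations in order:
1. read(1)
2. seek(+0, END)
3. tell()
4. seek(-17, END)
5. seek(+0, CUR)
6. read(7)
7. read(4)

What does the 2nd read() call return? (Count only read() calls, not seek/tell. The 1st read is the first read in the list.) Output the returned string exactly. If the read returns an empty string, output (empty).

After 1 (read(1)): returned '0', offset=1
After 2 (seek(+0, END)): offset=19
After 3 (tell()): offset=19
After 4 (seek(-17, END)): offset=2
After 5 (seek(+0, CUR)): offset=2
After 6 (read(7)): returned 'CRV3W3N', offset=9
After 7 (read(4)): returned 'EU69', offset=13

Answer: CRV3W3N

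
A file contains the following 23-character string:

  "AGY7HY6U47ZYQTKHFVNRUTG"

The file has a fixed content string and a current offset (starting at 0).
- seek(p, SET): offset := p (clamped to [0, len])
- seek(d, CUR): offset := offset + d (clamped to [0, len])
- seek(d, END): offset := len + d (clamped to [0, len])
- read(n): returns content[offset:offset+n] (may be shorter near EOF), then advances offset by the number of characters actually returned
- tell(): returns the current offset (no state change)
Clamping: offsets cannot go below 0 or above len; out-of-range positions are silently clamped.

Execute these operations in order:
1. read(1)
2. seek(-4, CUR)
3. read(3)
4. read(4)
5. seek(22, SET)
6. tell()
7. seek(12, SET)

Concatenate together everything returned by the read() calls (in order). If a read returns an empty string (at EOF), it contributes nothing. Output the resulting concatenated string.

After 1 (read(1)): returned 'A', offset=1
After 2 (seek(-4, CUR)): offset=0
After 3 (read(3)): returned 'AGY', offset=3
After 4 (read(4)): returned '7HY6', offset=7
After 5 (seek(22, SET)): offset=22
After 6 (tell()): offset=22
After 7 (seek(12, SET)): offset=12

Answer: AAGY7HY6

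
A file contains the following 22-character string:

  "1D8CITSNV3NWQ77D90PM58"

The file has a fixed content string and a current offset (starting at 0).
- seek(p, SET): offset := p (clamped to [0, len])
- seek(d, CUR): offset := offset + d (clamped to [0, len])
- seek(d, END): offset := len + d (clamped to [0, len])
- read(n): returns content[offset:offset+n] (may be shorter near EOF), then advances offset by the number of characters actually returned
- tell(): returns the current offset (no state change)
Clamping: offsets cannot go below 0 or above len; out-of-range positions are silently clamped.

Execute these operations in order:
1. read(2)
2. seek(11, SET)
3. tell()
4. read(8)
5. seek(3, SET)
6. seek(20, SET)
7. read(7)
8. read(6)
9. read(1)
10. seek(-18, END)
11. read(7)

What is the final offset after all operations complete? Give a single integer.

Answer: 11

Derivation:
After 1 (read(2)): returned '1D', offset=2
After 2 (seek(11, SET)): offset=11
After 3 (tell()): offset=11
After 4 (read(8)): returned 'WQ77D90P', offset=19
After 5 (seek(3, SET)): offset=3
After 6 (seek(20, SET)): offset=20
After 7 (read(7)): returned '58', offset=22
After 8 (read(6)): returned '', offset=22
After 9 (read(1)): returned '', offset=22
After 10 (seek(-18, END)): offset=4
After 11 (read(7)): returned 'ITSNV3N', offset=11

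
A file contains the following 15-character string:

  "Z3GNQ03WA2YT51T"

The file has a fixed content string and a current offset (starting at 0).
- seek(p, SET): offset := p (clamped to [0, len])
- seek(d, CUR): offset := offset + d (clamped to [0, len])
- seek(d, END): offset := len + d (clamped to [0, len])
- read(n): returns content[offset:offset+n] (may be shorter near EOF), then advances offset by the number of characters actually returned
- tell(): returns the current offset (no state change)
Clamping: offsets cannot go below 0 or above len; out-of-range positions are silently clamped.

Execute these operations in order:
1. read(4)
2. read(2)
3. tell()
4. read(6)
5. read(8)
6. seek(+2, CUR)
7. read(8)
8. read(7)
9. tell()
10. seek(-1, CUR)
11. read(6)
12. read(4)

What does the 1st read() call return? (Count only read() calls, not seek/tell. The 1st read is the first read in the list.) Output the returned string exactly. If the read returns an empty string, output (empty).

After 1 (read(4)): returned 'Z3GN', offset=4
After 2 (read(2)): returned 'Q0', offset=6
After 3 (tell()): offset=6
After 4 (read(6)): returned '3WA2YT', offset=12
After 5 (read(8)): returned '51T', offset=15
After 6 (seek(+2, CUR)): offset=15
After 7 (read(8)): returned '', offset=15
After 8 (read(7)): returned '', offset=15
After 9 (tell()): offset=15
After 10 (seek(-1, CUR)): offset=14
After 11 (read(6)): returned 'T', offset=15
After 12 (read(4)): returned '', offset=15

Answer: Z3GN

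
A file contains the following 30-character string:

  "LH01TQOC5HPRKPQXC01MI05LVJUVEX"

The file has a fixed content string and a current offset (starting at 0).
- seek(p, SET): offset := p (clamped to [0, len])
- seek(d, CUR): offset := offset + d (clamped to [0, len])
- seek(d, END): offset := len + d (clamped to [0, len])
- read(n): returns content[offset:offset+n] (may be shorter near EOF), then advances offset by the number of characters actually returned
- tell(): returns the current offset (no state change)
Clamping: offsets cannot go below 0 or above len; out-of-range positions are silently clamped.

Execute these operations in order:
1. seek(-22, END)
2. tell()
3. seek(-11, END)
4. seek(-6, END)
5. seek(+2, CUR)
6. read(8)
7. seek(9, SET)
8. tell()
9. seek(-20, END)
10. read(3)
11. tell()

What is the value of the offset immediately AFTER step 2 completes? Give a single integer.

After 1 (seek(-22, END)): offset=8
After 2 (tell()): offset=8

Answer: 8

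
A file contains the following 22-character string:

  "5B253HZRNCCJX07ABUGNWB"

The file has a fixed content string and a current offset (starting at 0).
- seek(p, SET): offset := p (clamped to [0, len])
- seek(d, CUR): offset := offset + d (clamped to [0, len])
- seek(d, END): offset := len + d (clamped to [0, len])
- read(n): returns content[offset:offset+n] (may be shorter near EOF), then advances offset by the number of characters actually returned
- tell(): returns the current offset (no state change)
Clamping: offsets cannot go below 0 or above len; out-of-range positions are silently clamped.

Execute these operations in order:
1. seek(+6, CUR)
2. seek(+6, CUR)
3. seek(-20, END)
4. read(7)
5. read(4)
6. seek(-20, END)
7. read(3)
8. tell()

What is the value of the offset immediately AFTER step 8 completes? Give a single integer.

Answer: 5

Derivation:
After 1 (seek(+6, CUR)): offset=6
After 2 (seek(+6, CUR)): offset=12
After 3 (seek(-20, END)): offset=2
After 4 (read(7)): returned '253HZRN', offset=9
After 5 (read(4)): returned 'CCJX', offset=13
After 6 (seek(-20, END)): offset=2
After 7 (read(3)): returned '253', offset=5
After 8 (tell()): offset=5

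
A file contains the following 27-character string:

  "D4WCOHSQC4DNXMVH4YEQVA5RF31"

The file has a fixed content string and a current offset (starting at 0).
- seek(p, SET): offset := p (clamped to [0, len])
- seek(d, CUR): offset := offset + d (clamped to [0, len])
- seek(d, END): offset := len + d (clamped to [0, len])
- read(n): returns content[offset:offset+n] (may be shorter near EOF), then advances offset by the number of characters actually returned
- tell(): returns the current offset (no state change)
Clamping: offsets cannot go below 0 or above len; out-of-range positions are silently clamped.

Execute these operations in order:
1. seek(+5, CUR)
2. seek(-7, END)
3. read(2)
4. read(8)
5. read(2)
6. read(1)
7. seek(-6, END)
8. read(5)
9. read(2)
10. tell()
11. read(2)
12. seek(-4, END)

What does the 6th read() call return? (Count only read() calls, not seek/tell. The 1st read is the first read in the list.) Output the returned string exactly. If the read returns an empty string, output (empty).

Answer: 1

Derivation:
After 1 (seek(+5, CUR)): offset=5
After 2 (seek(-7, END)): offset=20
After 3 (read(2)): returned 'VA', offset=22
After 4 (read(8)): returned '5RF31', offset=27
After 5 (read(2)): returned '', offset=27
After 6 (read(1)): returned '', offset=27
After 7 (seek(-6, END)): offset=21
After 8 (read(5)): returned 'A5RF3', offset=26
After 9 (read(2)): returned '1', offset=27
After 10 (tell()): offset=27
After 11 (read(2)): returned '', offset=27
After 12 (seek(-4, END)): offset=23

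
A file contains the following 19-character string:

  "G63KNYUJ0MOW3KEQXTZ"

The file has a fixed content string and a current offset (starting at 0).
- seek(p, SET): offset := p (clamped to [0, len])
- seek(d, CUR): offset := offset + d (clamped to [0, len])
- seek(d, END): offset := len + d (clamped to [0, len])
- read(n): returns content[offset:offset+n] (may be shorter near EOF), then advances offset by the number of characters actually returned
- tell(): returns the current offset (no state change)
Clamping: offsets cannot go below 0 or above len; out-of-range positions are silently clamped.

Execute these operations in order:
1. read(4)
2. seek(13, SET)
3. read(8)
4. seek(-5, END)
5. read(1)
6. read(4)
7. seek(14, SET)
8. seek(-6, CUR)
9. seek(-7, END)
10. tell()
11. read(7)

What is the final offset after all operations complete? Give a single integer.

Answer: 19

Derivation:
After 1 (read(4)): returned 'G63K', offset=4
After 2 (seek(13, SET)): offset=13
After 3 (read(8)): returned 'KEQXTZ', offset=19
After 4 (seek(-5, END)): offset=14
After 5 (read(1)): returned 'E', offset=15
After 6 (read(4)): returned 'QXTZ', offset=19
After 7 (seek(14, SET)): offset=14
After 8 (seek(-6, CUR)): offset=8
After 9 (seek(-7, END)): offset=12
After 10 (tell()): offset=12
After 11 (read(7)): returned '3KEQXTZ', offset=19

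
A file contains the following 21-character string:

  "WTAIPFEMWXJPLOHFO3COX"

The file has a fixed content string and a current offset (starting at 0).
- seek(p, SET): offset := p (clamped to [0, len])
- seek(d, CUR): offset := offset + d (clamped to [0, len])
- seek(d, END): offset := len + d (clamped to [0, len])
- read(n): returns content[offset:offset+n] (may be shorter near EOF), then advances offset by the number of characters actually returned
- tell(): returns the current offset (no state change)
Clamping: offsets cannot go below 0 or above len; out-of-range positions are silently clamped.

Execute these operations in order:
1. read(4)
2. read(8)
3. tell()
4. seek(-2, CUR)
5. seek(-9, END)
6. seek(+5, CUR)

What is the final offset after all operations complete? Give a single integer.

Answer: 17

Derivation:
After 1 (read(4)): returned 'WTAI', offset=4
After 2 (read(8)): returned 'PFEMWXJP', offset=12
After 3 (tell()): offset=12
After 4 (seek(-2, CUR)): offset=10
After 5 (seek(-9, END)): offset=12
After 6 (seek(+5, CUR)): offset=17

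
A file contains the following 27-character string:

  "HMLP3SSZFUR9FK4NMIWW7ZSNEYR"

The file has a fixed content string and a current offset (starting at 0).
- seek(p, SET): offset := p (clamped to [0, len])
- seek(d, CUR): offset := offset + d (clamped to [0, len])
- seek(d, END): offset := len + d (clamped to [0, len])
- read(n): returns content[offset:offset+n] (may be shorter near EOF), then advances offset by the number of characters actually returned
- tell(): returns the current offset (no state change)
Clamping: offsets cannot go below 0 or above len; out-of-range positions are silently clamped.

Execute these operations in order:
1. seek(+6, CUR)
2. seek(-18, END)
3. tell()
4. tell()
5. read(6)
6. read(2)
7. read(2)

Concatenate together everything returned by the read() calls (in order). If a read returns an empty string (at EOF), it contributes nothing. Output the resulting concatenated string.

Answer: UR9FK4NMIW

Derivation:
After 1 (seek(+6, CUR)): offset=6
After 2 (seek(-18, END)): offset=9
After 3 (tell()): offset=9
After 4 (tell()): offset=9
After 5 (read(6)): returned 'UR9FK4', offset=15
After 6 (read(2)): returned 'NM', offset=17
After 7 (read(2)): returned 'IW', offset=19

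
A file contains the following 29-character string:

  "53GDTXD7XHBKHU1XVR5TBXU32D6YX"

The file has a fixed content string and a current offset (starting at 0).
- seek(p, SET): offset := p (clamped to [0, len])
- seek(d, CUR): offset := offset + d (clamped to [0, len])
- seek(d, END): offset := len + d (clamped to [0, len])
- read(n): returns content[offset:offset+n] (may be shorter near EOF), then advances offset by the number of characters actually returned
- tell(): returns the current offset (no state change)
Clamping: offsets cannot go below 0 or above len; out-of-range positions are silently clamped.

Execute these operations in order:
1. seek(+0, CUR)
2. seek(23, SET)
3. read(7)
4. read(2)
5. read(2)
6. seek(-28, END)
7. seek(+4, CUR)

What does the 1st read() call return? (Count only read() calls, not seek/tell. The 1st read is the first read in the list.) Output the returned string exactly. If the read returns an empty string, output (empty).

Answer: 32D6YX

Derivation:
After 1 (seek(+0, CUR)): offset=0
After 2 (seek(23, SET)): offset=23
After 3 (read(7)): returned '32D6YX', offset=29
After 4 (read(2)): returned '', offset=29
After 5 (read(2)): returned '', offset=29
After 6 (seek(-28, END)): offset=1
After 7 (seek(+4, CUR)): offset=5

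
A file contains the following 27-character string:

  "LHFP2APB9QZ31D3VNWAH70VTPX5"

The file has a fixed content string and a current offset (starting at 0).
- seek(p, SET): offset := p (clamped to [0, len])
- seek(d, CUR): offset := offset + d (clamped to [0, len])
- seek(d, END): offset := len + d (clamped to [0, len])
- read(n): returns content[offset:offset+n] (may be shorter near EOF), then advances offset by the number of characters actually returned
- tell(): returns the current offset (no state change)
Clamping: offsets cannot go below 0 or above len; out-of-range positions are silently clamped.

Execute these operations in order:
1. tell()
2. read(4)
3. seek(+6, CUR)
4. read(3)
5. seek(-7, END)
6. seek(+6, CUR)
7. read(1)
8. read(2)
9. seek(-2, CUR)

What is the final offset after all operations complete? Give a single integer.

After 1 (tell()): offset=0
After 2 (read(4)): returned 'LHFP', offset=4
After 3 (seek(+6, CUR)): offset=10
After 4 (read(3)): returned 'Z31', offset=13
After 5 (seek(-7, END)): offset=20
After 6 (seek(+6, CUR)): offset=26
After 7 (read(1)): returned '5', offset=27
After 8 (read(2)): returned '', offset=27
After 9 (seek(-2, CUR)): offset=25

Answer: 25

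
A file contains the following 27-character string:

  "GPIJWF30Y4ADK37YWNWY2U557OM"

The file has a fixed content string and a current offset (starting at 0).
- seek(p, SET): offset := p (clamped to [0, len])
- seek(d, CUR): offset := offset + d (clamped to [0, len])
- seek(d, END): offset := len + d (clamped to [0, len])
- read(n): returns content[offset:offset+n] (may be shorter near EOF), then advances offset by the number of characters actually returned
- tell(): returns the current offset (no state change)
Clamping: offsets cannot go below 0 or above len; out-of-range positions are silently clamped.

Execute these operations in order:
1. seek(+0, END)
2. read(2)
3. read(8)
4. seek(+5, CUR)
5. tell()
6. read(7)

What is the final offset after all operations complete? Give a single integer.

Answer: 27

Derivation:
After 1 (seek(+0, END)): offset=27
After 2 (read(2)): returned '', offset=27
After 3 (read(8)): returned '', offset=27
After 4 (seek(+5, CUR)): offset=27
After 5 (tell()): offset=27
After 6 (read(7)): returned '', offset=27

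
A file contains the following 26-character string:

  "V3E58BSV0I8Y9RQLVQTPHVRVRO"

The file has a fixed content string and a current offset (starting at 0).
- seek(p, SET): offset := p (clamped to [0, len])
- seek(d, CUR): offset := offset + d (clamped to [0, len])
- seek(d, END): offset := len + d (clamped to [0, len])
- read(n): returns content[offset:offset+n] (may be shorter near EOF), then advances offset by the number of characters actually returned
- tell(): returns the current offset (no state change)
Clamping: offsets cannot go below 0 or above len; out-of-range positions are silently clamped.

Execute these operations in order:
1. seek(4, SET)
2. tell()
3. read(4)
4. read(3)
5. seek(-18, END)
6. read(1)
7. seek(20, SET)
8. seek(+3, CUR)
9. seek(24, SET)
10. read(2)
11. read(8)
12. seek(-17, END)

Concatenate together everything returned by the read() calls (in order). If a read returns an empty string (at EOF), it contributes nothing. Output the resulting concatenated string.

Answer: 8BSV0I80RO

Derivation:
After 1 (seek(4, SET)): offset=4
After 2 (tell()): offset=4
After 3 (read(4)): returned '8BSV', offset=8
After 4 (read(3)): returned '0I8', offset=11
After 5 (seek(-18, END)): offset=8
After 6 (read(1)): returned '0', offset=9
After 7 (seek(20, SET)): offset=20
After 8 (seek(+3, CUR)): offset=23
After 9 (seek(24, SET)): offset=24
After 10 (read(2)): returned 'RO', offset=26
After 11 (read(8)): returned '', offset=26
After 12 (seek(-17, END)): offset=9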